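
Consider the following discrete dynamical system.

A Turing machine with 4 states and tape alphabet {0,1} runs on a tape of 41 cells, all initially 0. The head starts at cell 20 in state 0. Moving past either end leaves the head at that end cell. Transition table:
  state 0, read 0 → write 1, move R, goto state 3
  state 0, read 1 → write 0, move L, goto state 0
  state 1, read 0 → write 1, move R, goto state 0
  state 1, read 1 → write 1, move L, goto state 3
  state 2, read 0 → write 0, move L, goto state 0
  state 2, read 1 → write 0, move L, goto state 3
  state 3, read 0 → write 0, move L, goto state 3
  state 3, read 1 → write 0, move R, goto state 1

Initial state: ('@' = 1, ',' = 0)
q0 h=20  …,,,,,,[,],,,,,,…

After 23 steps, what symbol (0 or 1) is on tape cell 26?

0

step 0: q0 h=20  …,,,,,,[,],,,,,,…
step 1: q3 h=21  …,,,,,@[,],,,,,,…
step 2: q3 h=20  …,,,,,,[@],,,,,,…
step 3: q1 h=21  …,,,,,,[,],,,,,,…
step 4: q0 h=22  …,,,,,@[,],,,,,,…
step 5: q3 h=23  …,,,,@@[,],,,,,,…
step 6: q3 h=22  …,,,,,@[@],,,,,,…
step 7: q1 h=23  …,,,,@,[,],,,,,,…
step 8: q0 h=24  …,,,@,@[,],,,,,,…
step 9: q3 h=25  …,,@,@@[,],,,,,,…
step 10: q3 h=24  …,,,@,@[@],,,,,,…
step 11: q1 h=25  …,,@,@,[,],,,,,,…
step 12: q0 h=26  …,@,@,@[,],,,,,,…
step 13: q3 h=27  …@,@,@@[,],,,,,,…
step 14: q3 h=26  …,@,@,@[@],,,,,,…
step 15: q1 h=27  …@,@,@,[,],,,,,,…
step 16: q0 h=28  …,@,@,@[,],,,,,,…
step 17: q3 h=29  …@,@,@@[,],,,,,,…
step 18: q3 h=28  …,@,@,@[@],,,,,,…
step 19: q1 h=29  …@,@,@,[,],,,,,,…
step 20: q0 h=30  …,@,@,@[,],,,,,,…
step 21: q3 h=31  …@,@,@@[,],,,,,,…
step 22: q3 h=30  …,@,@,@[@],,,,,,…
step 23: q1 h=31  …@,@,@,[,],,,,,,…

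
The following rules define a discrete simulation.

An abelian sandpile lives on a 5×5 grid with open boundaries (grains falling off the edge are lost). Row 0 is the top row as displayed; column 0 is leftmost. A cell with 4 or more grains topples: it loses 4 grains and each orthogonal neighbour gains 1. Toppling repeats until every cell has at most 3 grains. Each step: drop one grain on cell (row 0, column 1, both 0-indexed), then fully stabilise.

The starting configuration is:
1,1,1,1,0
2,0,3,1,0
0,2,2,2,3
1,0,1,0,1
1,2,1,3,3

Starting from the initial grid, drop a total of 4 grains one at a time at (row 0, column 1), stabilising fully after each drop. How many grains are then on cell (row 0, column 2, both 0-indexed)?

2

[0] 1,1,1,1,0
2,0,3,1,0
0,2,2,2,3
1,0,1,0,1
1,2,1,3,3
[1] 1,2,1,1,0
2,0,3,1,0
0,2,2,2,3
1,0,1,0,1
1,2,1,3,3
[2] 1,3,1,1,0
2,0,3,1,0
0,2,2,2,3
1,0,1,0,1
1,2,1,3,3
[3] 2,0,2,1,0
2,1,3,1,0
0,2,2,2,3
1,0,1,0,1
1,2,1,3,3
[4] 2,1,2,1,0
2,1,3,1,0
0,2,2,2,3
1,0,1,0,1
1,2,1,3,3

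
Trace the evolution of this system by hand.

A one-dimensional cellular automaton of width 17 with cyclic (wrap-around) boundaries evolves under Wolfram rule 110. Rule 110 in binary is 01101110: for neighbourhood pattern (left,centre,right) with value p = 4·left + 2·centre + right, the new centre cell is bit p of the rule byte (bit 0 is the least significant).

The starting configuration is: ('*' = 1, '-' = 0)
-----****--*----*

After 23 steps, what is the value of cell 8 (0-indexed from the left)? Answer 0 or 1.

1

step 0: -----****--*----*
step 1: ----**--*-**---**
step 2: ---***-*****--***
step 3: --**-***---*-**-*
step 4: -*****-*--*******
step 5: **---***-**-----*
step 6: -*--**-****----**
step 7: **-*****--*---***
step 8: -***---*-**--**--
step 9: **-*--*****-***--
step 10: ****-**---***-*-*
step 11: ---****--**-*****
step 12: --**--*-*****---*
step 13: -***-****---*--**
step 14: **-***--*--**-***
step 15: -***-*-**-*****--
step 16: **-********---*--
step 17: ****------*--**-*
step 18: ---*-----**-*****
step 19: --**----*****---*
step 20: -***---**---*--**
step 21: **-*--***--**-***
step 22: -***-**-*-*****--
step 23: **-********---*--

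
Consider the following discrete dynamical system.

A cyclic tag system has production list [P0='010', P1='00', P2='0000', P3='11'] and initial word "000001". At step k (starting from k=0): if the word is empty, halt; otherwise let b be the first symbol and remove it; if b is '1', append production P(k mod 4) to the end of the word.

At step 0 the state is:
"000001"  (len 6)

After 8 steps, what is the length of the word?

gen 0: "000001"  (len 6)
gen 1: "00001"  (len 5)
gen 2: "0001"  (len 4)
gen 3: "001"  (len 3)
gen 4: "01"  (len 2)
gen 5: "1"  (len 1)
gen 6: "00"  (len 2)
gen 7: "0"  (len 1)
gen 8: (halted — word empty)

0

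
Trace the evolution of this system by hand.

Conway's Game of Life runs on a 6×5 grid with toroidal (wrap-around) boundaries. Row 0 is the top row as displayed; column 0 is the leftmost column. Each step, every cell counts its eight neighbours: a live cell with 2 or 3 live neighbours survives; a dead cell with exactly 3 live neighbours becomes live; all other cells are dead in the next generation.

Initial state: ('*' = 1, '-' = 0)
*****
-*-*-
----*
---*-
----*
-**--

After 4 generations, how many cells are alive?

gen 0: *****
-*-*-
----*
---*-
----*
-**--
gen 1: ----*
-*---
--***
---**
--**-
-----
gen 2: -----
*-*-*
*-*-*
-----
--***
---*-
gen 3: ---**
*---*
*---*
***--
--***
--***
gen 4: --*--
-----
---*-
--*--
-----
*----

4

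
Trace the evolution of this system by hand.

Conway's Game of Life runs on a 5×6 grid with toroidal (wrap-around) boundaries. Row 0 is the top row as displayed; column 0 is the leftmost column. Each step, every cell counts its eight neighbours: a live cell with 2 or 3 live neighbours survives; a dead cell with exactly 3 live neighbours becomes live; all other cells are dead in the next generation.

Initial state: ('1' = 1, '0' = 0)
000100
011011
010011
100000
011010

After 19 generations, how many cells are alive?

k=0  000100
011011
010011
100000
011010
k=1  100001
011001
011110
101110
011100
k=2  000111
000001
000000
100001
000000
k=3  000011
000001
100001
000000
100000
k=4  100011
000000
100001
100001
000001
k=5  100011
000010
100001
000010
000000
k=6  000011
000010
000011
000001
000010
k=7  000111
000100
000011
000001
000010
k=8  000101
000100
000011
000001
000100
k=9  001100
000101
000011
000001
000000
k=10  001110
001101
100001
000011
000000
k=11  001010
111001
100100
100011
000001
k=12  001110
101011
001100
100010
100100
k=13  101000
000001
101000
011011
011000
k=14  101000
100001
101110
000001
000001
k=15  110000
101010
110110
100101
100001
k=16  000000
001010
000000
001100
000010
k=17  000100
000000
001000
000100
000100
k=18  000000
000000
000000
001100
001110
k=19  000100
000000
000000
001010
001010

5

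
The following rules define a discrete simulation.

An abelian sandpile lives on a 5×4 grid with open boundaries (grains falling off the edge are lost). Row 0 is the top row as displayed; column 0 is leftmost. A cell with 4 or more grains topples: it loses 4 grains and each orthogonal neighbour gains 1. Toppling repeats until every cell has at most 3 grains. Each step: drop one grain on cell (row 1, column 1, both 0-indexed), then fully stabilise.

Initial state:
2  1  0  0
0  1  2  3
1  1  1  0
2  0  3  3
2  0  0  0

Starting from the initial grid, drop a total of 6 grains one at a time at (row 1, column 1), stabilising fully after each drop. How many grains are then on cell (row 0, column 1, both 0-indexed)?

0) 2  1  0  0
0  1  2  3
1  1  1  0
2  0  3  3
2  0  0  0
1) 2  1  0  0
0  2  2  3
1  1  1  0
2  0  3  3
2  0  0  0
2) 2  1  0  0
0  3  2  3
1  1  1  0
2  0  3  3
2  0  0  0
3) 2  2  0  0
1  0  3  3
1  2  1  0
2  0  3  3
2  0  0  0
4) 2  2  0  0
1  1  3  3
1  2  1  0
2  0  3  3
2  0  0  0
5) 2  2  0  0
1  2  3  3
1  2  1  0
2  0  3  3
2  0  0  0
6) 2  2  0  0
1  3  3  3
1  2  1  0
2  0  3  3
2  0  0  0

2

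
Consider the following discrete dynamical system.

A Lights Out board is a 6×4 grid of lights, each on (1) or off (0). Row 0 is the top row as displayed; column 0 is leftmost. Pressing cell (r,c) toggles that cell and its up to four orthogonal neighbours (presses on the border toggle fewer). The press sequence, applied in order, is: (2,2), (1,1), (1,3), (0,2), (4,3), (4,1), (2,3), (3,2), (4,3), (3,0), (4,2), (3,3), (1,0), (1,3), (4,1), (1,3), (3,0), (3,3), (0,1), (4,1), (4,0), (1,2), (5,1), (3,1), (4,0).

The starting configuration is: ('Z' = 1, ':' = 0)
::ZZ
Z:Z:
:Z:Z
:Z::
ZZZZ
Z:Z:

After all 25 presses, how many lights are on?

8

k=0  ::ZZ
Z:Z:
:Z:Z
:Z::
ZZZZ
Z:Z:
k=1  ::ZZ
Z:::
::Z:
:ZZ:
ZZZZ
Z:Z:
k=2  :ZZZ
:ZZ:
:ZZ:
:ZZ:
ZZZZ
Z:Z:
k=3  :ZZ:
:Z:Z
:ZZZ
:ZZ:
ZZZZ
Z:Z:
k=4  :::Z
:ZZZ
:ZZZ
:ZZ:
ZZZZ
Z:Z:
k=5  :::Z
:ZZZ
:ZZZ
:ZZZ
ZZ::
Z:ZZ
k=6  :::Z
:ZZZ
:ZZZ
::ZZ
::Z:
ZZZZ
k=7  :::Z
:ZZ:
:Z::
::Z:
::Z:
ZZZZ
k=8  :::Z
:ZZ:
:ZZ:
:Z:Z
::::
ZZZZ
k=9  :::Z
:ZZ:
:ZZ:
:Z::
::ZZ
ZZZ:
k=10  :::Z
:ZZ:
ZZZ:
Z:::
Z:ZZ
ZZZ:
k=11  :::Z
:ZZ:
ZZZ:
Z:Z:
ZZ::
ZZ::
k=12  :::Z
:ZZ:
ZZZZ
Z::Z
ZZ:Z
ZZ::
k=13  Z::Z
Z:Z:
:ZZZ
Z::Z
ZZ:Z
ZZ::
k=14  Z:::
Z::Z
:ZZ:
Z::Z
ZZ:Z
ZZ::
k=15  Z:::
Z::Z
:ZZ:
ZZ:Z
::ZZ
Z:::
k=16  Z::Z
Z:Z:
:ZZZ
ZZ:Z
::ZZ
Z:::
k=17  Z::Z
Z:Z:
ZZZZ
:::Z
Z:ZZ
Z:::
k=18  Z::Z
Z:Z:
ZZZ:
::Z:
Z:Z:
Z:::
k=19  :ZZZ
ZZZ:
ZZZ:
::Z:
Z:Z:
Z:::
k=20  :ZZZ
ZZZ:
ZZZ:
:ZZ:
:Z::
ZZ::
k=21  :ZZZ
ZZZ:
ZZZ:
ZZZ:
Z:::
:Z::
k=22  :Z:Z
Z::Z
ZZ::
ZZZ:
Z:::
:Z::
k=23  :Z:Z
Z::Z
ZZ::
ZZZ:
ZZ::
Z:Z:
k=24  :Z:Z
Z::Z
Z:::
::::
Z:::
Z:Z:
k=25  :Z:Z
Z::Z
Z:::
Z:::
:Z::
::Z:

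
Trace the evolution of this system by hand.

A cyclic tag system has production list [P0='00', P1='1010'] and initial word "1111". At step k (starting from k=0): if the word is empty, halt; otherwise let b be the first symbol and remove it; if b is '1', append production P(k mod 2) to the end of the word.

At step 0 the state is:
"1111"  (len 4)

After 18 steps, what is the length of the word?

step 0: "1111"  (len 4)
step 1: "11100"  (len 5)
step 2: "11001010"  (len 8)
step 3: "100101000"  (len 9)
step 4: "001010001010"  (len 12)
step 5: "01010001010"  (len 11)
step 6: "1010001010"  (len 10)
step 7: "01000101000"  (len 11)
step 8: "1000101000"  (len 10)
step 9: "00010100000"  (len 11)
step 10: "0010100000"  (len 10)
step 11: "010100000"  (len 9)
step 12: "10100000"  (len 8)
step 13: "010000000"  (len 9)
step 14: "10000000"  (len 8)
step 15: "000000000"  (len 9)
step 16: "00000000"  (len 8)
step 17: "0000000"  (len 7)
step 18: "000000"  (len 6)

6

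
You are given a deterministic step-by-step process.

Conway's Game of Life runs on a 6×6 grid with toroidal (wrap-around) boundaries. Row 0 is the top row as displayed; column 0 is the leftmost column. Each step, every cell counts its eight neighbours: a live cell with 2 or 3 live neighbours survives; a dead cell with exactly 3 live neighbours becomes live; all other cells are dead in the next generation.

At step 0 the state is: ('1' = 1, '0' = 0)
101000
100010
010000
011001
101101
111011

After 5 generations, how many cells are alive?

6

step 0: 101000
100010
010000
011001
101101
111011
step 1: 001010
100001
011001
000111
000000
000010
step 2: 000110
101111
011100
101111
000101
000100
step 3: 000000
100001
000000
100001
100001
001100
step 4: 000000
000000
000000
100001
110011
000000
step 5: 000000
000000
000000
010010
010010
100001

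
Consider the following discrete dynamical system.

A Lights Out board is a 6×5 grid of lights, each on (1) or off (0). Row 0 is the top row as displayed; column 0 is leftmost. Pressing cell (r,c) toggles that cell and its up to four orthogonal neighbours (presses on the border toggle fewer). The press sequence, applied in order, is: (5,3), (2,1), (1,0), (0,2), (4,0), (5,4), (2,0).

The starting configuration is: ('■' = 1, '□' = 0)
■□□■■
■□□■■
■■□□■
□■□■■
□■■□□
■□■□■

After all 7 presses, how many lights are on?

k=0  ■□□■■
■□□■■
■■□□■
□■□■■
□■■□□
■□■□■
k=1  ■□□■■
■□□■■
■■□□■
□■□■■
□■■■□
■□□■□
k=2  ■□□■■
■■□■■
□□■□■
□□□■■
□■■■□
■□□■□
k=3  □□□■■
□□□■■
■□■□■
□□□■■
□■■■□
■□□■□
k=4  □■■□■
□□■■■
■□■□■
□□□■■
□■■■□
■□□■□
k=5  □■■□■
□□■■■
■□■□■
■□□■■
■□■■□
□□□■□
k=6  □■■□■
□□■■■
■□■□■
■□□■■
■□■■■
□□□□■
k=7  □■■□■
■□■■■
□■■□■
□□□■■
■□■■■
□□□□■

17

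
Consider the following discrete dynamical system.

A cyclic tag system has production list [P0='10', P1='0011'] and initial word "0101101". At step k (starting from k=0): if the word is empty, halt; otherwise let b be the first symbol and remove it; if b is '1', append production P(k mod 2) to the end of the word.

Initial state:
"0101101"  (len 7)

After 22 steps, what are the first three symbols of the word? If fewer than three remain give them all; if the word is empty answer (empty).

t=0: "0101101"  (len 7)
t=1: "101101"  (len 6)
t=2: "011010011"  (len 9)
t=3: "11010011"  (len 8)
t=4: "10100110011"  (len 11)
t=5: "010011001110"  (len 12)
t=6: "10011001110"  (len 11)
t=7: "001100111010"  (len 12)
t=8: "01100111010"  (len 11)
t=9: "1100111010"  (len 10)
t=10: "1001110100011"  (len 13)
t=11: "00111010001110"  (len 14)
t=12: "0111010001110"  (len 13)
t=13: "111010001110"  (len 12)
t=14: "110100011100011"  (len 15)
t=15: "1010001110001110"  (len 16)
t=16: "0100011100011100011"  (len 19)
t=17: "100011100011100011"  (len 18)
t=18: "000111000111000110011"  (len 21)
t=19: "00111000111000110011"  (len 20)
t=20: "0111000111000110011"  (len 19)
t=21: "111000111000110011"  (len 18)
t=22: "110001110001100110011"  (len 21)

110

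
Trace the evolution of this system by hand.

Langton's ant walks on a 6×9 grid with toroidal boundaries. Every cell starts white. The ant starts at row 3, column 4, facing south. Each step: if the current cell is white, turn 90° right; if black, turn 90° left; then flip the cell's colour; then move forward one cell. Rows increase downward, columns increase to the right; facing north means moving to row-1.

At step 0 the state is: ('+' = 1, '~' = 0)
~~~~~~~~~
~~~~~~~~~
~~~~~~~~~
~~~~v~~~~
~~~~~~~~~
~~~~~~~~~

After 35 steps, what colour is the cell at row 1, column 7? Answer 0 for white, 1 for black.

t=0: ~~~~~~~~~
~~~~~~~~~
~~~~~~~~~
~~~~v~~~~
~~~~~~~~~
~~~~~~~~~
t=1: ~~~~~~~~~
~~~~~~~~~
~~~~~~~~~
~~~<+~~~~
~~~~~~~~~
~~~~~~~~~
t=2: ~~~~~~~~~
~~~~~~~~~
~~~^~~~~~
~~~++~~~~
~~~~~~~~~
~~~~~~~~~
t=3: ~~~~~~~~~
~~~~~~~~~
~~~+>~~~~
~~~++~~~~
~~~~~~~~~
~~~~~~~~~
t=4: ~~~~~~~~~
~~~~~~~~~
~~~++~~~~
~~~+v~~~~
~~~~~~~~~
~~~~~~~~~
t=5: ~~~~~~~~~
~~~~~~~~~
~~~++~~~~
~~~+~>~~~
~~~~~~~~~
~~~~~~~~~
t=6: ~~~~~~~~~
~~~~~~~~~
~~~++~~~~
~~~+~+~~~
~~~~~v~~~
~~~~~~~~~
t=7: ~~~~~~~~~
~~~~~~~~~
~~~++~~~~
~~~+~+~~~
~~~~<+~~~
~~~~~~~~~
t=8: ~~~~~~~~~
~~~~~~~~~
~~~++~~~~
~~~+^+~~~
~~~~++~~~
~~~~~~~~~
t=9: ~~~~~~~~~
~~~~~~~~~
~~~++~~~~
~~~++>~~~
~~~~++~~~
~~~~~~~~~
t=10: ~~~~~~~~~
~~~~~~~~~
~~~++^~~~
~~~++~~~~
~~~~++~~~
~~~~~~~~~
t=11: ~~~~~~~~~
~~~~~~~~~
~~~+++>~~
~~~++~~~~
~~~~++~~~
~~~~~~~~~
t=12: ~~~~~~~~~
~~~~~~~~~
~~~++++~~
~~~++~v~~
~~~~++~~~
~~~~~~~~~
t=13: ~~~~~~~~~
~~~~~~~~~
~~~++++~~
~~~++<+~~
~~~~++~~~
~~~~~~~~~
t=14: ~~~~~~~~~
~~~~~~~~~
~~~++^+~~
~~~++++~~
~~~~++~~~
~~~~~~~~~
t=15: ~~~~~~~~~
~~~~~~~~~
~~~+<~+~~
~~~++++~~
~~~~++~~~
~~~~~~~~~
t=16: ~~~~~~~~~
~~~~~~~~~
~~~+~~+~~
~~~+v++~~
~~~~++~~~
~~~~~~~~~
t=17: ~~~~~~~~~
~~~~~~~~~
~~~+~~+~~
~~~+~>+~~
~~~~++~~~
~~~~~~~~~
t=18: ~~~~~~~~~
~~~~~~~~~
~~~+~^+~~
~~~+~~+~~
~~~~++~~~
~~~~~~~~~
t=19: ~~~~~~~~~
~~~~~~~~~
~~~+~+>~~
~~~+~~+~~
~~~~++~~~
~~~~~~~~~
t=20: ~~~~~~~~~
~~~~~~^~~
~~~+~+~~~
~~~+~~+~~
~~~~++~~~
~~~~~~~~~
t=21: ~~~~~~~~~
~~~~~~+>~
~~~+~+~~~
~~~+~~+~~
~~~~++~~~
~~~~~~~~~
t=22: ~~~~~~~~~
~~~~~~++~
~~~+~+~v~
~~~+~~+~~
~~~~++~~~
~~~~~~~~~
t=23: ~~~~~~~~~
~~~~~~++~
~~~+~+<+~
~~~+~~+~~
~~~~++~~~
~~~~~~~~~
t=24: ~~~~~~~~~
~~~~~~^+~
~~~+~+++~
~~~+~~+~~
~~~~++~~~
~~~~~~~~~
t=25: ~~~~~~~~~
~~~~~<~+~
~~~+~+++~
~~~+~~+~~
~~~~++~~~
~~~~~~~~~
t=26: ~~~~~^~~~
~~~~~+~+~
~~~+~+++~
~~~+~~+~~
~~~~++~~~
~~~~~~~~~
t=27: ~~~~~+>~~
~~~~~+~+~
~~~+~+++~
~~~+~~+~~
~~~~++~~~
~~~~~~~~~
t=28: ~~~~~++~~
~~~~~+v+~
~~~+~+++~
~~~+~~+~~
~~~~++~~~
~~~~~~~~~
t=29: ~~~~~++~~
~~~~~<++~
~~~+~+++~
~~~+~~+~~
~~~~++~~~
~~~~~~~~~
t=30: ~~~~~++~~
~~~~~~++~
~~~+~v++~
~~~+~~+~~
~~~~++~~~
~~~~~~~~~
t=31: ~~~~~++~~
~~~~~~++~
~~~+~~>+~
~~~+~~+~~
~~~~++~~~
~~~~~~~~~
t=32: ~~~~~++~~
~~~~~~^+~
~~~+~~~+~
~~~+~~+~~
~~~~++~~~
~~~~~~~~~
t=33: ~~~~~++~~
~~~~~<~+~
~~~+~~~+~
~~~+~~+~~
~~~~++~~~
~~~~~~~~~
t=34: ~~~~~^+~~
~~~~~+~+~
~~~+~~~+~
~~~+~~+~~
~~~~++~~~
~~~~~~~~~
t=35: ~~~~<~+~~
~~~~~+~+~
~~~+~~~+~
~~~+~~+~~
~~~~++~~~
~~~~~~~~~

1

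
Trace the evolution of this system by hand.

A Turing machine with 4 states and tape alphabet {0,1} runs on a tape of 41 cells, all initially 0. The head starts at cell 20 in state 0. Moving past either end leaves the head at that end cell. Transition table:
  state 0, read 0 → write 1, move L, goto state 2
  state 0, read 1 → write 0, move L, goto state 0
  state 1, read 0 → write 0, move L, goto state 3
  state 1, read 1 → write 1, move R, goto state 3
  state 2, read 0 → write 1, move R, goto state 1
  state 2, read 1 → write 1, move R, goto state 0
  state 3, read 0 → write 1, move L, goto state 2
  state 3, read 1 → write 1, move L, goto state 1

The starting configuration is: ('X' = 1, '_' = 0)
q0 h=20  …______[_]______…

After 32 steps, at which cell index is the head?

k=0  q0 h=20  …______[_]______…
k=1  q2 h=19  …______[_]X_____…
k=2  q1 h=20  …_____X[X]______…
k=3  q3 h=21  …____XX[_]______…
k=4  q2 h=20  …_____X[X]X_____…
k=5  q0 h=21  …____XX[X]______…
k=6  q0 h=20  …_____X[X]______…
k=7  q0 h=19  …______[X]______…
k=8  q0 h=18  …______[_]______…
k=9  q2 h=17  …______[_]X_____…
k=10  q1 h=18  …_____X[X]______…
k=11  q3 h=19  …____XX[_]______…
k=12  q2 h=18  …_____X[X]X_____…
k=13  q0 h=19  …____XX[X]______…
k=14  q0 h=18  …_____X[X]______…
k=15  q0 h=17  …______[X]______…
k=16  q0 h=16  …______[_]______…
k=17  q2 h=15  …______[_]X_____…
k=18  q1 h=16  …_____X[X]______…
k=19  q3 h=17  …____XX[_]______…
k=20  q2 h=16  …_____X[X]X_____…
k=21  q0 h=17  …____XX[X]______…
k=22  q0 h=16  …_____X[X]______…
k=23  q0 h=15  …______[X]______…
k=24  q0 h=14  …______[_]______…
k=25  q2 h=13  …______[_]X_____…
k=26  q1 h=14  …_____X[X]______…
k=27  q3 h=15  …____XX[_]______…
k=28  q2 h=14  …_____X[X]X_____…
k=29  q0 h=15  …____XX[X]______…
k=30  q0 h=14  …_____X[X]______…
k=31  q0 h=13  …______[X]______…
k=32  q0 h=12  …______[_]______…

12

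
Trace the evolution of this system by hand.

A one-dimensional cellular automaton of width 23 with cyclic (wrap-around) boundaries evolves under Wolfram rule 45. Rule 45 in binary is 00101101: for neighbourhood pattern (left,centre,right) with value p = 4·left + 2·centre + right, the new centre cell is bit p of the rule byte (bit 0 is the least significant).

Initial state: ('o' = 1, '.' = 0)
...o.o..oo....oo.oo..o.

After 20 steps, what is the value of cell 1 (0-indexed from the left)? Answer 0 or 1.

k=0  ...o.o..oo....oo.oo..o.
k=1  oo.ooo..o..oo.o.oo...o.
k=2  o.oo....o..o.oooo..o.oo
k=3  .oo..oo.o..ooo.....ooo.
k=4  .o...o.oo..o...ooo.o...
k=5  .o.o.ooo...o.o.o..oo.oo
k=6  oooooo...o.ooooo..o.oo.
k=7  o......o.ooo......ooo.o
k=8  ..oooo.ooo...oooo.o..oo
k=9  ..o...oo...o.o...oo..o.
k=10  o.o.o.o..o.ooo.o.o...o.
k=11  ooooooo..ooo..oooo.o.oo
k=12  .........o....o...oooo.
k=13  oooooooo.o.oo.o.o.o....
k=14  o.......oooo.oooooo.oo.
k=15  o.ooooo.o...oo.....oo.o
k=16  .oo....oo.o.o..ooo.o.oo
k=17  oo..oo.o.oooo..o..oooo.
k=18  o...o.oooo.....o..o...o
k=19  ..o.ooo....ooo.o..o.o.o
k=20  ..ooo...oo.o..oo..ooooo

0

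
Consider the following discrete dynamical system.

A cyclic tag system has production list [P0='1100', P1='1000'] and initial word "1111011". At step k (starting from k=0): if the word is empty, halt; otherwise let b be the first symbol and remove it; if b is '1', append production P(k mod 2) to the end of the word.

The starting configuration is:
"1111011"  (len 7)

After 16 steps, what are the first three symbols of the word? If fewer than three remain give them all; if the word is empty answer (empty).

100

gen 0: "1111011"  (len 7)
gen 1: "1110111100"  (len 10)
gen 2: "1101111001000"  (len 13)
gen 3: "1011110010001100"  (len 16)
gen 4: "0111100100011001000"  (len 19)
gen 5: "111100100011001000"  (len 18)
gen 6: "111001000110010001000"  (len 21)
gen 7: "110010001100100010001100"  (len 24)
gen 8: "100100011001000100011001000"  (len 27)
gen 9: "001000110010001000110010001100"  (len 30)
gen 10: "01000110010001000110010001100"  (len 29)
gen 11: "1000110010001000110010001100"  (len 28)
gen 12: "0001100100010001100100011001000"  (len 31)
gen 13: "001100100010001100100011001000"  (len 30)
gen 14: "01100100010001100100011001000"  (len 29)
gen 15: "1100100010001100100011001000"  (len 28)
gen 16: "1001000100011001000110010001000"  (len 31)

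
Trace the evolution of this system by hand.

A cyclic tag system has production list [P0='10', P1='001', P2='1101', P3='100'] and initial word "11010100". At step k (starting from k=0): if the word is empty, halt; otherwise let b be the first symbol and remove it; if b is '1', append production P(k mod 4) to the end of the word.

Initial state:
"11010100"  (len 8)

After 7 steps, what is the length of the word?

t=0: "11010100"  (len 8)
t=1: "101010010"  (len 9)
t=2: "01010010001"  (len 11)
t=3: "1010010001"  (len 10)
t=4: "010010001100"  (len 12)
t=5: "10010001100"  (len 11)
t=6: "0010001100001"  (len 13)
t=7: "010001100001"  (len 12)

12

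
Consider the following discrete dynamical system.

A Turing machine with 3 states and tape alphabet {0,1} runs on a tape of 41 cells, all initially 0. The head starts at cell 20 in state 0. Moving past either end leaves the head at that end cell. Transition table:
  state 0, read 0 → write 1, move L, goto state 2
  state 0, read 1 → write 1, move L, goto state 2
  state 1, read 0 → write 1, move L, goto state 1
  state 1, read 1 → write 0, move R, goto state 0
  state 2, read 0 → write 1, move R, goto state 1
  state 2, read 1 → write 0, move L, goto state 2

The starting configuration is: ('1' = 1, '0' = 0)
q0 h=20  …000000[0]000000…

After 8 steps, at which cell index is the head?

22

0) q0 h=20  …000000[0]000000…
1) q2 h=19  …000000[0]100000…
2) q1 h=20  …000001[1]000000…
3) q0 h=21  …000010[0]000000…
4) q2 h=20  …000001[0]100000…
5) q1 h=21  …000011[1]000000…
6) q0 h=22  …000110[0]000000…
7) q2 h=21  …000011[0]100000…
8) q1 h=22  …000111[1]000000…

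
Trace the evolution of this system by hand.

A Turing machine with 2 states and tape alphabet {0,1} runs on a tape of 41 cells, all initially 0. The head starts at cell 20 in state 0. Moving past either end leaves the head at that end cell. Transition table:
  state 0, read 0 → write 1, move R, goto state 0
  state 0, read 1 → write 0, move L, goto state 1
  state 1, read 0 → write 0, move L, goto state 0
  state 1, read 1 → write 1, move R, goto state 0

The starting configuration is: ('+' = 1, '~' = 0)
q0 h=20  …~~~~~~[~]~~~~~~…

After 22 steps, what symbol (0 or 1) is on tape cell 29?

0) q0 h=20  …~~~~~~[~]~~~~~~…
1) q0 h=21  …~~~~~+[~]~~~~~~…
2) q0 h=22  …~~~~++[~]~~~~~~…
3) q0 h=23  …~~~+++[~]~~~~~~…
4) q0 h=24  …~~++++[~]~~~~~~…
5) q0 h=25  …~+++++[~]~~~~~~…
6) q0 h=26  …++++++[~]~~~~~~…
7) q0 h=27  …++++++[~]~~~~~~…
8) q0 h=28  …++++++[~]~~~~~~…
9) q0 h=29  …++++++[~]~~~~~~…
10) q0 h=30  …++++++[~]~~~~~~…
11) q0 h=31  …++++++[~]~~~~~~…
12) q0 h=32  …++++++[~]~~~~~~…
13) q0 h=33  …++++++[~]~~~~~~…
14) q0 h=34  …++++++[~]~~~~~~|
15) q0 h=35  …++++++[~]~~~~~|
16) q0 h=36  …++++++[~]~~~~|
17) q0 h=37  …++++++[~]~~~|
18) q0 h=38  …++++++[~]~~|
19) q0 h=39  …++++++[~]~|
20) q0 h=40  …++++++[~]|
21) q0 h=40  …++++++[+]|
22) q1 h=39  …++++++[+]~|

1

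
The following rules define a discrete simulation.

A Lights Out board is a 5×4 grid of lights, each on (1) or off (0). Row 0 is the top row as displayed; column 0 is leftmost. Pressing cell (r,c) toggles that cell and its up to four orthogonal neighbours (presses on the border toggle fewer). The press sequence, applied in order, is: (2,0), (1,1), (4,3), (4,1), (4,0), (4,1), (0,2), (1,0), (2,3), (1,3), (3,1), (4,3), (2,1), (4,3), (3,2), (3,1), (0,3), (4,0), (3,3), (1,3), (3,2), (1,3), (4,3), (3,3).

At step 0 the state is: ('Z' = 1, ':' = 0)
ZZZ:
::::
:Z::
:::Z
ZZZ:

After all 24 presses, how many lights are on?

k=0  ZZZ:
::::
:Z::
:::Z
ZZZ:
k=1  ZZZ:
Z:::
Z:::
Z::Z
ZZZ:
k=2  Z:Z:
:ZZ:
ZZ::
Z::Z
ZZZ:
k=3  Z:Z:
:ZZ:
ZZ::
Z:::
ZZ:Z
k=4  Z:Z:
:ZZ:
ZZ::
ZZ::
::ZZ
k=5  Z:Z:
:ZZ:
ZZ::
:Z::
ZZZZ
k=6  Z:Z:
:ZZ:
ZZ::
::::
:::Z
k=7  ZZ:Z
:Z::
ZZ::
::::
:::Z
k=8  :Z:Z
Z:::
:Z::
::::
:::Z
k=9  :Z:Z
Z::Z
:ZZZ
:::Z
:::Z
k=10  :Z::
Z:Z:
:ZZ:
:::Z
:::Z
k=11  :Z::
Z:Z:
::Z:
ZZZZ
:Z:Z
k=12  :Z::
Z:Z:
::Z:
ZZZ:
:ZZ:
k=13  :Z::
ZZZ:
ZZ::
Z:Z:
:ZZ:
k=14  :Z::
ZZZ:
ZZ::
Z:ZZ
:Z:Z
k=15  :Z::
ZZZ:
ZZZ:
ZZ::
:ZZZ
k=16  :Z::
ZZZ:
Z:Z:
::Z:
::ZZ
k=17  :ZZZ
ZZZZ
Z:Z:
::Z:
::ZZ
k=18  :ZZZ
ZZZZ
Z:Z:
Z:Z:
ZZZZ
k=19  :ZZZ
ZZZZ
Z:ZZ
Z::Z
ZZZ:
k=20  :ZZ:
ZZ::
Z:Z:
Z::Z
ZZZ:
k=21  :ZZ:
ZZ::
Z:::
ZZZ:
ZZ::
k=22  :ZZZ
ZZZZ
Z::Z
ZZZ:
ZZ::
k=23  :ZZZ
ZZZZ
Z::Z
ZZZZ
ZZZZ
k=24  :ZZZ
ZZZZ
Z:::
ZZ::
ZZZ:

13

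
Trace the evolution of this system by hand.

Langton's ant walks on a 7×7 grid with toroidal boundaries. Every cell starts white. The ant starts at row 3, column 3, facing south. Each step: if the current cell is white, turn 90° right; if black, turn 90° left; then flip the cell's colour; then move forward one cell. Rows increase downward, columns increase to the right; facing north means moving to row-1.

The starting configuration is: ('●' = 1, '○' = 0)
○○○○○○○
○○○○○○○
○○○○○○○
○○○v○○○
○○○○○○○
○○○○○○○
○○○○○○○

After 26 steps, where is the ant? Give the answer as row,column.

0,4

0) ○○○○○○○
○○○○○○○
○○○○○○○
○○○v○○○
○○○○○○○
○○○○○○○
○○○○○○○
1) ○○○○○○○
○○○○○○○
○○○○○○○
○○<●○○○
○○○○○○○
○○○○○○○
○○○○○○○
2) ○○○○○○○
○○○○○○○
○○^○○○○
○○●●○○○
○○○○○○○
○○○○○○○
○○○○○○○
3) ○○○○○○○
○○○○○○○
○○●>○○○
○○●●○○○
○○○○○○○
○○○○○○○
○○○○○○○
4) ○○○○○○○
○○○○○○○
○○●●○○○
○○●v○○○
○○○○○○○
○○○○○○○
○○○○○○○
5) ○○○○○○○
○○○○○○○
○○●●○○○
○○●○>○○
○○○○○○○
○○○○○○○
○○○○○○○
6) ○○○○○○○
○○○○○○○
○○●●○○○
○○●○●○○
○○○○v○○
○○○○○○○
○○○○○○○
7) ○○○○○○○
○○○○○○○
○○●●○○○
○○●○●○○
○○○<●○○
○○○○○○○
○○○○○○○
8) ○○○○○○○
○○○○○○○
○○●●○○○
○○●^●○○
○○○●●○○
○○○○○○○
○○○○○○○
9) ○○○○○○○
○○○○○○○
○○●●○○○
○○●●>○○
○○○●●○○
○○○○○○○
○○○○○○○
10) ○○○○○○○
○○○○○○○
○○●●^○○
○○●●○○○
○○○●●○○
○○○○○○○
○○○○○○○
11) ○○○○○○○
○○○○○○○
○○●●●>○
○○●●○○○
○○○●●○○
○○○○○○○
○○○○○○○
12) ○○○○○○○
○○○○○○○
○○●●●●○
○○●●○v○
○○○●●○○
○○○○○○○
○○○○○○○
13) ○○○○○○○
○○○○○○○
○○●●●●○
○○●●<●○
○○○●●○○
○○○○○○○
○○○○○○○
14) ○○○○○○○
○○○○○○○
○○●●^●○
○○●●●●○
○○○●●○○
○○○○○○○
○○○○○○○
15) ○○○○○○○
○○○○○○○
○○●<○●○
○○●●●●○
○○○●●○○
○○○○○○○
○○○○○○○
16) ○○○○○○○
○○○○○○○
○○●○○●○
○○●v●●○
○○○●●○○
○○○○○○○
○○○○○○○
17) ○○○○○○○
○○○○○○○
○○●○○●○
○○●○>●○
○○○●●○○
○○○○○○○
○○○○○○○
18) ○○○○○○○
○○○○○○○
○○●○^●○
○○●○○●○
○○○●●○○
○○○○○○○
○○○○○○○
19) ○○○○○○○
○○○○○○○
○○●○●>○
○○●○○●○
○○○●●○○
○○○○○○○
○○○○○○○
20) ○○○○○○○
○○○○○^○
○○●○●○○
○○●○○●○
○○○●●○○
○○○○○○○
○○○○○○○
21) ○○○○○○○
○○○○○●>
○○●○●○○
○○●○○●○
○○○●●○○
○○○○○○○
○○○○○○○
22) ○○○○○○○
○○○○○●●
○○●○●○v
○○●○○●○
○○○●●○○
○○○○○○○
○○○○○○○
23) ○○○○○○○
○○○○○●●
○○●○●<●
○○●○○●○
○○○●●○○
○○○○○○○
○○○○○○○
24) ○○○○○○○
○○○○○^●
○○●○●●●
○○●○○●○
○○○●●○○
○○○○○○○
○○○○○○○
25) ○○○○○○○
○○○○<○●
○○●○●●●
○○●○○●○
○○○●●○○
○○○○○○○
○○○○○○○
26) ○○○○^○○
○○○○●○●
○○●○●●●
○○●○○●○
○○○●●○○
○○○○○○○
○○○○○○○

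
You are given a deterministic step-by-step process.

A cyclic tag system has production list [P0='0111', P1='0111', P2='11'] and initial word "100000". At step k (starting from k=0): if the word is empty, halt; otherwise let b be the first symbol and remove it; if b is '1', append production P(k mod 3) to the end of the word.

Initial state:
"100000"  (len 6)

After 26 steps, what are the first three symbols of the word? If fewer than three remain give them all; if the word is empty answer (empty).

gen 0: "100000"  (len 6)
gen 1: "000000111"  (len 9)
gen 2: "00000111"  (len 8)
gen 3: "0000111"  (len 7)
gen 4: "000111"  (len 6)
gen 5: "00111"  (len 5)
gen 6: "0111"  (len 4)
gen 7: "111"  (len 3)
gen 8: "110111"  (len 6)
gen 9: "1011111"  (len 7)
gen 10: "0111110111"  (len 10)
gen 11: "111110111"  (len 9)
gen 12: "1111011111"  (len 10)
gen 13: "1110111110111"  (len 13)
gen 14: "1101111101110111"  (len 16)
gen 15: "10111110111011111"  (len 17)
gen 16: "01111101110111110111"  (len 20)
gen 17: "1111101110111110111"  (len 19)
gen 18: "11110111011111011111"  (len 20)
gen 19: "11101110111110111110111"  (len 23)
gen 20: "11011101111101111101110111"  (len 26)
gen 21: "101110111110111110111011111"  (len 27)
gen 22: "011101111101111101110111110111"  (len 30)
gen 23: "11101111101111101110111110111"  (len 29)
gen 24: "110111110111110111011111011111"  (len 30)
gen 25: "101111101111101110111110111110111"  (len 33)
gen 26: "011111011111011101111101111101110111"  (len 36)

011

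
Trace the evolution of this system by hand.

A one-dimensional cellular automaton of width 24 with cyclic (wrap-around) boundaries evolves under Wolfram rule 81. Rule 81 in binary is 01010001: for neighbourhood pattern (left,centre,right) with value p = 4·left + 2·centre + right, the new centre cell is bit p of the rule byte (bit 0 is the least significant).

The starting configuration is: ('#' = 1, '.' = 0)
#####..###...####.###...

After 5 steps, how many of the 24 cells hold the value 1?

gen 0: #####..###...####.###...
gen 1: ....##...###....#...###.
gen 2: ###..###...####..##...##
gen 3: ..##...###....##..###...
gen 4: #..###...####..##...####
gen 5: ##...###....##..###.....

10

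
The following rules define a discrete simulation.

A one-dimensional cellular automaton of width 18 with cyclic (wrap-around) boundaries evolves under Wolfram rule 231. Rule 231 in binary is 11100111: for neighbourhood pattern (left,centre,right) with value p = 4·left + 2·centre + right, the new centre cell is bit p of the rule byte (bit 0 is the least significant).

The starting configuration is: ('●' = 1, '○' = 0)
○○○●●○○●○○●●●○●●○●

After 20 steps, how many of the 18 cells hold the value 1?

t=0: ○○○●●○○●○○●●●○●●○●
t=1: ○●●○●○●●○●○●●●○●●●
t=2: ●○●●●●○●●●●○●●●○●●
t=3: ●●○●●●●○●●●●○●●●○●
t=4: ●●●○●●●●○●●●●○●●●○
t=5: ○●●●○●●●●○●●●●○●●●
t=6: ●○●●●○●●●●○●●●●○●●
t=7: ●●○●●●○●●●●○●●●●○●
t=8: ●●●○●●●○●●●●○●●●●○
t=9: ○●●●○●●●○●●●●○●●●●
t=10: ●○●●●○●●●○●●●●○●●●
t=11: ●●○●●●○●●●○●●●●○●●
t=12: ●●●○●●●○●●●○●●●●○●
t=13: ●●●●○●●●○●●●○●●●●○
t=14: ○●●●●○●●●○●●●○●●●●
t=15: ●○●●●●○●●●○●●●○●●●
t=16: ●●○●●●●○●●●○●●●○●●
t=17: ●●●○●●●●○●●●○●●●○●
t=18: ●●●●○●●●●○●●●○●●●○
t=19: ○●●●●○●●●●○●●●○●●●
t=20: ●○●●●●○●●●●○●●●○●●

14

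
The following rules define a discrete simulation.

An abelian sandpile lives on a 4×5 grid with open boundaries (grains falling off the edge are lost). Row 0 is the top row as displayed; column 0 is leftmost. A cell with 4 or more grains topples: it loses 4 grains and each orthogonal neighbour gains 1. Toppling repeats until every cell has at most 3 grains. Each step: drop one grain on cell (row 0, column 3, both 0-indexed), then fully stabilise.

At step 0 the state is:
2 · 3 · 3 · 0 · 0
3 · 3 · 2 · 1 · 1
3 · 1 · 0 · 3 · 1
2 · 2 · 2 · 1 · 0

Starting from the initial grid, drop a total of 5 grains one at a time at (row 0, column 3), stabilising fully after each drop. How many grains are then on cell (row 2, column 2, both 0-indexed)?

1

gen 0: 2 · 3 · 3 · 0 · 0
3 · 3 · 2 · 1 · 1
3 · 1 · 0 · 3 · 1
2 · 2 · 2 · 1 · 0
gen 1: 2 · 3 · 3 · 1 · 0
3 · 3 · 2 · 1 · 1
3 · 1 · 0 · 3 · 1
2 · 2 · 2 · 1 · 0
gen 2: 2 · 3 · 3 · 2 · 0
3 · 3 · 2 · 1 · 1
3 · 1 · 0 · 3 · 1
2 · 2 · 2 · 1 · 0
gen 3: 2 · 3 · 3 · 3 · 0
3 · 3 · 2 · 1 · 1
3 · 1 · 0 · 3 · 1
2 · 2 · 2 · 1 · 0
gen 4: 0 · 2 · 2 · 1 · 1
2 · 2 · 0 · 3 · 1
0 · 3 · 1 · 3 · 1
3 · 2 · 2 · 1 · 0
gen 5: 0 · 2 · 2 · 2 · 1
2 · 2 · 0 · 3 · 1
0 · 3 · 1 · 3 · 1
3 · 2 · 2 · 1 · 0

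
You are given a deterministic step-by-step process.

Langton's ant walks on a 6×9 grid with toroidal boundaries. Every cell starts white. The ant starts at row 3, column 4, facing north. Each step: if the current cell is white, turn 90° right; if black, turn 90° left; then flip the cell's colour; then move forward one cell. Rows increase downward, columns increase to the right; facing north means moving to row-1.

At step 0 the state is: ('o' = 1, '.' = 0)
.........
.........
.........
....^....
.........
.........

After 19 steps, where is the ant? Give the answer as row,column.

4,2

0) .........
.........
.........
....^....
.........
.........
1) .........
.........
.........
....o>...
.........
.........
2) .........
.........
.........
....oo...
.....v...
.........
3) .........
.........
.........
....oo...
....<o...
.........
4) .........
.........
.........
....^o...
....oo...
.........
5) .........
.........
.........
...<.o...
....oo...
.........
6) .........
.........
...^.....
...o.o...
....oo...
.........
7) .........
.........
...o>....
...o.o...
....oo...
.........
8) .........
.........
...oo....
...ovo...
....oo...
.........
9) .........
.........
...oo....
...<oo...
....oo...
.........
10) .........
.........
...oo....
....oo...
...voo...
.........
11) .........
.........
...oo....
....oo...
..<ooo...
.........
12) .........
.........
...oo....
..^.oo...
..oooo...
.........
13) .........
.........
...oo....
..o>oo...
..oooo...
.........
14) .........
.........
...oo....
..oooo...
..ovoo...
.........
15) .........
.........
...oo....
..oooo...
..o.>o...
.........
16) .........
.........
...oo....
..oo^o...
..o..o...
.........
17) .........
.........
...oo....
..o<.o...
..o..o...
.........
18) .........
.........
...oo....
..o..o...
..ov.o...
.........
19) .........
.........
...oo....
..o..o...
..<o.o...
.........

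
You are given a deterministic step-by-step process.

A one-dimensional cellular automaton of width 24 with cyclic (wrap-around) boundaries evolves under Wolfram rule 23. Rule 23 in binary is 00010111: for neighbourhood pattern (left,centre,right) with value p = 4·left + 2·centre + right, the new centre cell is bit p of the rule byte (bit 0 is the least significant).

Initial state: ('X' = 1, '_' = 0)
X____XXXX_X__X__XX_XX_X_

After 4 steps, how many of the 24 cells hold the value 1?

step 0: X____XXXX_X__X__XX_XX_X_
step 1: XXXXX_____XXXXXX______X_
step 2: _____XXXXX______XXXXXXX_
step 3: XXXXX_____XXXXXX_______X
step 4: _____XXXXX______XXXXXXX_

12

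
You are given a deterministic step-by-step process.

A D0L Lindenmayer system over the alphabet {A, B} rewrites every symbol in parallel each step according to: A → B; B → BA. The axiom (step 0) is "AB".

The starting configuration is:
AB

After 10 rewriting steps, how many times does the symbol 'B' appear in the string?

144

gen 0: AB
gen 1: BBA
gen 2: BABAB
gen 3: BABBABBA
gen 4: BABBABABBABAB
gen 5: BABBABABBABBABABBABBA
gen 6: BABBABABBABBABABBABABBABBABABBABAB
gen 7: BABBABABBABBABABBABABBABBABABBABBABABBABABBABBABABBABBA
gen 8: BABBABABBABBABABBABABBABBABABBABBABABBABABBABBABABBABABBABBABABBABBABABBABABBABBABABBABAB
gen 9: BABBABABBABBABABBABABBABBABABBABBABABBABABBABBABABBABABBAB…BBABABBABABBABBABABBABABBABBABABBABBABABBABABBABBABABBABBA  (len 144)
gen 10: BABBABABBABBABABBABABBABBABABBABBABABBABABBABBABABBABABBAB…BBABABBABABBABBABABBABABBABBABABBABBABABBABABBABBABABBABAB  (len 233)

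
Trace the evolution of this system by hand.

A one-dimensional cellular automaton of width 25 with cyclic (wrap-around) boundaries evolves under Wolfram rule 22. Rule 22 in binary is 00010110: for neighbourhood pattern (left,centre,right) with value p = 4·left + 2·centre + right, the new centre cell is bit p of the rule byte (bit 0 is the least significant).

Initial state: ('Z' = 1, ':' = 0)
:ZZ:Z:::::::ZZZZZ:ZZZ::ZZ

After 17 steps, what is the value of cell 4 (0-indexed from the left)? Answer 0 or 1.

gen 0: :ZZ:Z:::::::ZZZZZ:ZZZ::ZZ
gen 1: ::::ZZ:::::Z:::::::::ZZ::
gen 2: :::Z::Z:::ZZZ:::::::Z::Z:
gen 3: ::ZZZZZZ:Z:::Z:::::ZZZZZZ
gen 4: ZZ:::::::ZZ:ZZZ:::Z::::::
gen 5: ::Z:::::Z::::::Z:ZZZ::::Z
gen 6: ZZZZ:::ZZZ::::ZZ::::Z::ZZ
gen 7: ::::Z:Z:::Z::Z::Z::ZZZZ::
gen 8: :::ZZ:ZZ:ZZZZZZZZZZ::::Z:
gen 9: ::Z::::::::::::::::Z::ZZZ
gen 10: ZZZZ::::::::::::::ZZZZ:::
gen 11: ::::Z::::::::::::Z::::Z:Z
gen 12: Z::ZZZ::::::::::ZZZ::ZZ:Z
gen 13: :ZZ:::Z::::::::Z:::ZZ::::
gen 14: Z::Z:ZZZ::::::ZZZ:Z::Z:::
gen 15: ZZZZ::::Z::::Z::::ZZZZZ:Z
gen 16: ::::Z::ZZZ::ZZZ::Z:::::::
gen 17: :::ZZZZ:::ZZ:::ZZZZ::::::

1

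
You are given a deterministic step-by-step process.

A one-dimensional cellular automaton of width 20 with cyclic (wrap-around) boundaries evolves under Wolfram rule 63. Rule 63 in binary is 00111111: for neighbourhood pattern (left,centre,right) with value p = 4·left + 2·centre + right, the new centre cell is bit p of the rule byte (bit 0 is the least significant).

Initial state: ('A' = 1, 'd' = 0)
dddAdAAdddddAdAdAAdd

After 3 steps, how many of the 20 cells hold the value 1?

18

t=0: dddAdAAdddddAdAdAAdd
t=1: AAAAAAdAAAAAAAAAAdAA
t=2: ddddddAAdddddddddAAd
t=3: AAAAAAAdAAAAAAAAAAdA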